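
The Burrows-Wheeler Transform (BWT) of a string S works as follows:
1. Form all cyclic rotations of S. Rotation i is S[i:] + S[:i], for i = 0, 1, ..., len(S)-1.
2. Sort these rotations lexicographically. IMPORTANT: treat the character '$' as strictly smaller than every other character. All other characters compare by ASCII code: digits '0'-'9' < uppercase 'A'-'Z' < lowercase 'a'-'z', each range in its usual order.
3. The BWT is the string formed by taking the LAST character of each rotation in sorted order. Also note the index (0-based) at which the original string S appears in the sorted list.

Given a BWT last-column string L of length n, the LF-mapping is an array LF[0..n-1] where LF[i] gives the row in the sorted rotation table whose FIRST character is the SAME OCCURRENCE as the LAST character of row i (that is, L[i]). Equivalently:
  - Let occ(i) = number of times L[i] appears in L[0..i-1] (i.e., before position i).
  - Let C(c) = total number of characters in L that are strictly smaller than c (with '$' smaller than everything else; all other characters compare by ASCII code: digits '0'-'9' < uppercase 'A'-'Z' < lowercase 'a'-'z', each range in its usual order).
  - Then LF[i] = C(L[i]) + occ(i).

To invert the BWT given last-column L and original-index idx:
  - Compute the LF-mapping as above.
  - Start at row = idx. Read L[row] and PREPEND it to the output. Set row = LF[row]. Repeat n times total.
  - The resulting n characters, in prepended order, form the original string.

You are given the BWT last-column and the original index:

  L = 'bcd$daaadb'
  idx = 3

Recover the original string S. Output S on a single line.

LF mapping: 4 6 7 0 8 1 2 3 9 5
Walk LF starting at row 3, prepending L[row]:
  step 1: row=3, L[3]='$', prepend. Next row=LF[3]=0
  step 2: row=0, L[0]='b', prepend. Next row=LF[0]=4
  step 3: row=4, L[4]='d', prepend. Next row=LF[4]=8
  step 4: row=8, L[8]='d', prepend. Next row=LF[8]=9
  step 5: row=9, L[9]='b', prepend. Next row=LF[9]=5
  step 6: row=5, L[5]='a', prepend. Next row=LF[5]=1
  step 7: row=1, L[1]='c', prepend. Next row=LF[1]=6
  step 8: row=6, L[6]='a', prepend. Next row=LF[6]=2
  step 9: row=2, L[2]='d', prepend. Next row=LF[2]=7
  step 10: row=7, L[7]='a', prepend. Next row=LF[7]=3
Reversed output: adacabddb$

Answer: adacabddb$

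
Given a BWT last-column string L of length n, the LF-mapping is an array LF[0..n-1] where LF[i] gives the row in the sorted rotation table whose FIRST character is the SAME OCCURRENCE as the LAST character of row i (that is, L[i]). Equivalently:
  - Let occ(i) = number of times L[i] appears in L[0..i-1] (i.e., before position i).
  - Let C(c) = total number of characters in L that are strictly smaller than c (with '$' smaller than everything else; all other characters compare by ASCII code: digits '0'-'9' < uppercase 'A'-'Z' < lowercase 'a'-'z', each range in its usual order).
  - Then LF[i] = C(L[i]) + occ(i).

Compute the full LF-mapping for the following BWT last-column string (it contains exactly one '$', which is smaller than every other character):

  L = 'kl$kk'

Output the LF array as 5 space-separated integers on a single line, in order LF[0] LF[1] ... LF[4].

Answer: 1 4 0 2 3

Derivation:
Char counts: '$':1, 'k':3, 'l':1
C (first-col start): C('$')=0, C('k')=1, C('l')=4
L[0]='k': occ=0, LF[0]=C('k')+0=1+0=1
L[1]='l': occ=0, LF[1]=C('l')+0=4+0=4
L[2]='$': occ=0, LF[2]=C('$')+0=0+0=0
L[3]='k': occ=1, LF[3]=C('k')+1=1+1=2
L[4]='k': occ=2, LF[4]=C('k')+2=1+2=3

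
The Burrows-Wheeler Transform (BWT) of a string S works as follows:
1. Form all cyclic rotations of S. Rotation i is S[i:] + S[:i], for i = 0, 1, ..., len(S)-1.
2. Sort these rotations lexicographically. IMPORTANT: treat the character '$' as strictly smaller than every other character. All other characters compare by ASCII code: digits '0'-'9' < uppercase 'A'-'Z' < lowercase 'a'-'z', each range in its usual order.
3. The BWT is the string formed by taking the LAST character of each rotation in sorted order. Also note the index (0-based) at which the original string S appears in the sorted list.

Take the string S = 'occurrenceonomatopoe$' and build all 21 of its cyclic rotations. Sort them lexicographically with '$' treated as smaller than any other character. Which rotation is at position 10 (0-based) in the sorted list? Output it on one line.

Answer: nomatopoe$occurrenceo

Derivation:
All 21 rotations (rotation i = S[i:]+S[:i]):
  rot[0] = occurrenceonomatopoe$
  rot[1] = ccurrenceonomatopoe$o
  rot[2] = currenceonomatopoe$oc
  rot[3] = urrenceonomatopoe$occ
  rot[4] = rrenceonomatopoe$occu
  rot[5] = renceonomatopoe$occur
  rot[6] = enceonomatopoe$occurr
  rot[7] = nceonomatopoe$occurre
  rot[8] = ceonomatopoe$occurren
  rot[9] = eonomatopoe$occurrenc
  rot[10] = onomatopoe$occurrence
  rot[11] = nomatopoe$occurrenceo
  rot[12] = omatopoe$occurrenceon
  rot[13] = matopoe$occurrenceono
  rot[14] = atopoe$occurrenceonom
  rot[15] = topoe$occurrenceonoma
  rot[16] = opoe$occurrenceonomat
  rot[17] = poe$occurrenceonomato
  rot[18] = oe$occurrenceonomatop
  rot[19] = e$occurrenceonomatopo
  rot[20] = $occurrenceonomatopoe
Sorted (with $ < everything):
  sorted[0] = $occurrenceonomatopoe
  sorted[1] = atopoe$occurrenceonom
  sorted[2] = ccurrenceonomatopoe$o
  sorted[3] = ceonomatopoe$occurren
  sorted[4] = currenceonomatopoe$oc
  sorted[5] = e$occurrenceonomatopo
  sorted[6] = enceonomatopoe$occurr
  sorted[7] = eonomatopoe$occurrenc
  sorted[8] = matopoe$occurrenceono
  sorted[9] = nceonomatopoe$occurre
  sorted[10] = nomatopoe$occurrenceo
  sorted[11] = occurrenceonomatopoe$
  sorted[12] = oe$occurrenceonomatop
  sorted[13] = omatopoe$occurrenceon
  sorted[14] = onomatopoe$occurrence
  sorted[15] = opoe$occurrenceonomat
  sorted[16] = poe$occurrenceonomato
  sorted[17] = renceonomatopoe$occur
  sorted[18] = rrenceonomatopoe$occu
  sorted[19] = topoe$occurrenceonoma
  sorted[20] = urrenceonomatopoe$occ
sorted[10] = nomatopoe$occurrenceo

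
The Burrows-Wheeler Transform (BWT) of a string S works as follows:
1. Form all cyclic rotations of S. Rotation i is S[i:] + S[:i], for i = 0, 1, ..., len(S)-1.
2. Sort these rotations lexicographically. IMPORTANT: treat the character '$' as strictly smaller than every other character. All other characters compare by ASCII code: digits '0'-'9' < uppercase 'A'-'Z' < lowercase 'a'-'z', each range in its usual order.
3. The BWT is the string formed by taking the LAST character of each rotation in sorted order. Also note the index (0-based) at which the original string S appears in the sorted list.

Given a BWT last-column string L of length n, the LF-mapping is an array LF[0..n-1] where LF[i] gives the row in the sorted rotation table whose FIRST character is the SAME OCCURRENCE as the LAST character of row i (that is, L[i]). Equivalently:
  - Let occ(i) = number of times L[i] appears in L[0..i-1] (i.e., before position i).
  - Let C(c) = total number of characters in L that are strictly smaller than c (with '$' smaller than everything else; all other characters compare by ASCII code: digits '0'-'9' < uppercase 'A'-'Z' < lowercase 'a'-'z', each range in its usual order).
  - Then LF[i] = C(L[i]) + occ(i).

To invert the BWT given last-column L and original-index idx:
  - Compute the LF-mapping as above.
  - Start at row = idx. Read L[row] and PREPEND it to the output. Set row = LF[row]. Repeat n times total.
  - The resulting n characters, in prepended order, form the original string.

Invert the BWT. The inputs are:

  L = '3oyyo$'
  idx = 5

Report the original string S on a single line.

Answer: yoyo3$

Derivation:
LF mapping: 1 2 4 5 3 0
Walk LF starting at row 5, prepending L[row]:
  step 1: row=5, L[5]='$', prepend. Next row=LF[5]=0
  step 2: row=0, L[0]='3', prepend. Next row=LF[0]=1
  step 3: row=1, L[1]='o', prepend. Next row=LF[1]=2
  step 4: row=2, L[2]='y', prepend. Next row=LF[2]=4
  step 5: row=4, L[4]='o', prepend. Next row=LF[4]=3
  step 6: row=3, L[3]='y', prepend. Next row=LF[3]=5
Reversed output: yoyo3$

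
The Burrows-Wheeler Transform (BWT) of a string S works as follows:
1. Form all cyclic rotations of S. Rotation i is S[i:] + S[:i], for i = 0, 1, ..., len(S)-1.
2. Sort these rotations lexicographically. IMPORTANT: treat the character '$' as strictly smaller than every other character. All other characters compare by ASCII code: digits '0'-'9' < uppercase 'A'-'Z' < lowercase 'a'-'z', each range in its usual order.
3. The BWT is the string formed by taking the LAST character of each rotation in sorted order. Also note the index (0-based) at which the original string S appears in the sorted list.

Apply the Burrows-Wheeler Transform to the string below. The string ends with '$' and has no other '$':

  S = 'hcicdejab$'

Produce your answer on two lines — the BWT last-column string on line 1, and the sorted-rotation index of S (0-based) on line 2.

Answer: bjaihcd$ce
7

Derivation:
All 10 rotations (rotation i = S[i:]+S[:i]):
  rot[0] = hcicdejab$
  rot[1] = cicdejab$h
  rot[2] = icdejab$hc
  rot[3] = cdejab$hci
  rot[4] = dejab$hcic
  rot[5] = ejab$hcicd
  rot[6] = jab$hcicde
  rot[7] = ab$hcicdej
  rot[8] = b$hcicdeja
  rot[9] = $hcicdejab
Sorted (with $ < everything):
  sorted[0] = $hcicdejab  (last char: 'b')
  sorted[1] = ab$hcicdej  (last char: 'j')
  sorted[2] = b$hcicdeja  (last char: 'a')
  sorted[3] = cdejab$hci  (last char: 'i')
  sorted[4] = cicdejab$h  (last char: 'h')
  sorted[5] = dejab$hcic  (last char: 'c')
  sorted[6] = ejab$hcicd  (last char: 'd')
  sorted[7] = hcicdejab$  (last char: '$')
  sorted[8] = icdejab$hc  (last char: 'c')
  sorted[9] = jab$hcicde  (last char: 'e')
Last column: bjaihcd$ce
Original string S is at sorted index 7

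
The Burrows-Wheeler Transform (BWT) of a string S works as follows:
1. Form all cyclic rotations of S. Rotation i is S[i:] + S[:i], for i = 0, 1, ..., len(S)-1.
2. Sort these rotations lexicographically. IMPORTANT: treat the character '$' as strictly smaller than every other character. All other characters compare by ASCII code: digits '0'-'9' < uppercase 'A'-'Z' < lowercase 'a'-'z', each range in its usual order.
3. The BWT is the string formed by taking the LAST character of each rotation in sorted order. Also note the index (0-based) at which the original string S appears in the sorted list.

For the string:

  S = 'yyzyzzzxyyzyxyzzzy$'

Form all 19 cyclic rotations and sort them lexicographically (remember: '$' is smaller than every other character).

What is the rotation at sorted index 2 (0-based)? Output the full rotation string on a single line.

All 19 rotations (rotation i = S[i:]+S[:i]):
  rot[0] = yyzyzzzxyyzyxyzzzy$
  rot[1] = yzyzzzxyyzyxyzzzy$y
  rot[2] = zyzzzxyyzyxyzzzy$yy
  rot[3] = yzzzxyyzyxyzzzy$yyz
  rot[4] = zzzxyyzyxyzzzy$yyzy
  rot[5] = zzxyyzyxyzzzy$yyzyz
  rot[6] = zxyyzyxyzzzy$yyzyzz
  rot[7] = xyyzyxyzzzy$yyzyzzz
  rot[8] = yyzyxyzzzy$yyzyzzzx
  rot[9] = yzyxyzzzy$yyzyzzzxy
  rot[10] = zyxyzzzy$yyzyzzzxyy
  rot[11] = yxyzzzy$yyzyzzzxyyz
  rot[12] = xyzzzy$yyzyzzzxyyzy
  rot[13] = yzzzy$yyzyzzzxyyzyx
  rot[14] = zzzy$yyzyzzzxyyzyxy
  rot[15] = zzy$yyzyzzzxyyzyxyz
  rot[16] = zy$yyzyzzzxyyzyxyzz
  rot[17] = y$yyzyzzzxyyzyxyzzz
  rot[18] = $yyzyzzzxyyzyxyzzzy
Sorted (with $ < everything):
  sorted[0] = $yyzyzzzxyyzyxyzzzy
  sorted[1] = xyyzyxyzzzy$yyzyzzz
  sorted[2] = xyzzzy$yyzyzzzxyyzy
  sorted[3] = y$yyzyzzzxyyzyxyzzz
  sorted[4] = yxyzzzy$yyzyzzzxyyz
  sorted[5] = yyzyxyzzzy$yyzyzzzx
  sorted[6] = yyzyzzzxyyzyxyzzzy$
  sorted[7] = yzyxyzzzy$yyzyzzzxy
  sorted[8] = yzyzzzxyyzyxyzzzy$y
  sorted[9] = yzzzxyyzyxyzzzy$yyz
  sorted[10] = yzzzy$yyzyzzzxyyzyx
  sorted[11] = zxyyzyxyzzzy$yyzyzz
  sorted[12] = zy$yyzyzzzxyyzyxyzz
  sorted[13] = zyxyzzzy$yyzyzzzxyy
  sorted[14] = zyzzzxyyzyxyzzzy$yy
  sorted[15] = zzxyyzyxyzzzy$yyzyz
  sorted[16] = zzy$yyzyzzzxyyzyxyz
  sorted[17] = zzzxyyzyxyzzzy$yyzy
  sorted[18] = zzzy$yyzyzzzxyyzyxy
sorted[2] = xyzzzy$yyzyzzzxyyzy

Answer: xyzzzy$yyzyzzzxyyzy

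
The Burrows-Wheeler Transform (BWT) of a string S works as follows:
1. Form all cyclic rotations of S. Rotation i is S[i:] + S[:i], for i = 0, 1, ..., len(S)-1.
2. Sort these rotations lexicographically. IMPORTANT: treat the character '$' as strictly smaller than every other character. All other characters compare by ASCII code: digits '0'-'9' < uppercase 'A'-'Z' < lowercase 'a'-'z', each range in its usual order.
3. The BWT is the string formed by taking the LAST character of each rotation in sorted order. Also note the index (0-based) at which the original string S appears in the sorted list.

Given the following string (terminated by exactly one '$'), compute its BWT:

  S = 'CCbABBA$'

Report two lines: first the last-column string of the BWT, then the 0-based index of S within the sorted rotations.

Answer: ABbBA$CC
5

Derivation:
All 8 rotations (rotation i = S[i:]+S[:i]):
  rot[0] = CCbABBA$
  rot[1] = CbABBA$C
  rot[2] = bABBA$CC
  rot[3] = ABBA$CCb
  rot[4] = BBA$CCbA
  rot[5] = BA$CCbAB
  rot[6] = A$CCbABB
  rot[7] = $CCbABBA
Sorted (with $ < everything):
  sorted[0] = $CCbABBA  (last char: 'A')
  sorted[1] = A$CCbABB  (last char: 'B')
  sorted[2] = ABBA$CCb  (last char: 'b')
  sorted[3] = BA$CCbAB  (last char: 'B')
  sorted[4] = BBA$CCbA  (last char: 'A')
  sorted[5] = CCbABBA$  (last char: '$')
  sorted[6] = CbABBA$C  (last char: 'C')
  sorted[7] = bABBA$CC  (last char: 'C')
Last column: ABbBA$CC
Original string S is at sorted index 5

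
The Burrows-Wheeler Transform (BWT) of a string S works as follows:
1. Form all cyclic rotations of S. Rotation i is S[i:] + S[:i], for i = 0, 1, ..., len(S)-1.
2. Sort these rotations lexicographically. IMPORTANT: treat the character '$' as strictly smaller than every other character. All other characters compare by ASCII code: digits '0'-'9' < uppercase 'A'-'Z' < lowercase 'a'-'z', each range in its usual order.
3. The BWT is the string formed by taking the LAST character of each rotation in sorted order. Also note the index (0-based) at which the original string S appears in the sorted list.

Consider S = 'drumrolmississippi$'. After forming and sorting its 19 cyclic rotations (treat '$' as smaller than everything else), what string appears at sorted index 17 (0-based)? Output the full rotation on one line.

All 19 rotations (rotation i = S[i:]+S[:i]):
  rot[0] = drumrolmississippi$
  rot[1] = rumrolmississippi$d
  rot[2] = umrolmississippi$dr
  rot[3] = mrolmississippi$dru
  rot[4] = rolmississippi$drum
  rot[5] = olmississippi$drumr
  rot[6] = lmississippi$drumro
  rot[7] = mississippi$drumrol
  rot[8] = ississippi$drumrolm
  rot[9] = ssissippi$drumrolmi
  rot[10] = sissippi$drumrolmis
  rot[11] = issippi$drumrolmiss
  rot[12] = ssippi$drumrolmissi
  rot[13] = sippi$drumrolmissis
  rot[14] = ippi$drumrolmississ
  rot[15] = ppi$drumrolmississi
  rot[16] = pi$drumrolmississip
  rot[17] = i$drumrolmississipp
  rot[18] = $drumrolmississippi
Sorted (with $ < everything):
  sorted[0] = $drumrolmississippi
  sorted[1] = drumrolmississippi$
  sorted[2] = i$drumrolmississipp
  sorted[3] = ippi$drumrolmississ
  sorted[4] = issippi$drumrolmiss
  sorted[5] = ississippi$drumrolm
  sorted[6] = lmississippi$drumro
  sorted[7] = mississippi$drumrol
  sorted[8] = mrolmississippi$dru
  sorted[9] = olmississippi$drumr
  sorted[10] = pi$drumrolmississip
  sorted[11] = ppi$drumrolmississi
  sorted[12] = rolmississippi$drum
  sorted[13] = rumrolmississippi$d
  sorted[14] = sippi$drumrolmissis
  sorted[15] = sissippi$drumrolmis
  sorted[16] = ssippi$drumrolmissi
  sorted[17] = ssissippi$drumrolmi
  sorted[18] = umrolmississippi$dr
sorted[17] = ssissippi$drumrolmi

Answer: ssissippi$drumrolmi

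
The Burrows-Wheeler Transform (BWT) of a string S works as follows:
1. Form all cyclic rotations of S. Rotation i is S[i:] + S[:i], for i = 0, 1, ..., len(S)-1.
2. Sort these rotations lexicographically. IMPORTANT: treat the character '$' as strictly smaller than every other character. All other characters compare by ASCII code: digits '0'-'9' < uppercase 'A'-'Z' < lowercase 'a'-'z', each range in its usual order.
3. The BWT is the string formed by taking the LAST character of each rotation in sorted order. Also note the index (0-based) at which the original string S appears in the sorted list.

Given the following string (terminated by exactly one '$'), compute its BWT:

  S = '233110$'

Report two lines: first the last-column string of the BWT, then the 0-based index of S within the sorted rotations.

All 7 rotations (rotation i = S[i:]+S[:i]):
  rot[0] = 233110$
  rot[1] = 33110$2
  rot[2] = 3110$23
  rot[3] = 110$233
  rot[4] = 10$2331
  rot[5] = 0$23311
  rot[6] = $233110
Sorted (with $ < everything):
  sorted[0] = $233110  (last char: '0')
  sorted[1] = 0$23311  (last char: '1')
  sorted[2] = 10$2331  (last char: '1')
  sorted[3] = 110$233  (last char: '3')
  sorted[4] = 233110$  (last char: '$')
  sorted[5] = 3110$23  (last char: '3')
  sorted[6] = 33110$2  (last char: '2')
Last column: 0113$32
Original string S is at sorted index 4

Answer: 0113$32
4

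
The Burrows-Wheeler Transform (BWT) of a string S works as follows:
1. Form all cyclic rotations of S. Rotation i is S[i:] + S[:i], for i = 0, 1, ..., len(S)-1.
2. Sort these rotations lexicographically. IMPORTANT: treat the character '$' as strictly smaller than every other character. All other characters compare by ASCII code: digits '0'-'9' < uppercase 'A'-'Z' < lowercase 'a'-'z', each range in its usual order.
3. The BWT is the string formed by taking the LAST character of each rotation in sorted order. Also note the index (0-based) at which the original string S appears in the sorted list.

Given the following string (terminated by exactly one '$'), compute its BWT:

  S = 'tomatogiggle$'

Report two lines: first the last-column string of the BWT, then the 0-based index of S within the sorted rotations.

All 13 rotations (rotation i = S[i:]+S[:i]):
  rot[0] = tomatogiggle$
  rot[1] = omatogiggle$t
  rot[2] = matogiggle$to
  rot[3] = atogiggle$tom
  rot[4] = togiggle$toma
  rot[5] = ogiggle$tomat
  rot[6] = giggle$tomato
  rot[7] = iggle$tomatog
  rot[8] = ggle$tomatogi
  rot[9] = gle$tomatogig
  rot[10] = le$tomatogigg
  rot[11] = e$tomatogiggl
  rot[12] = $tomatogiggle
Sorted (with $ < everything):
  sorted[0] = $tomatogiggle  (last char: 'e')
  sorted[1] = atogiggle$tom  (last char: 'm')
  sorted[2] = e$tomatogiggl  (last char: 'l')
  sorted[3] = ggle$tomatogi  (last char: 'i')
  sorted[4] = giggle$tomato  (last char: 'o')
  sorted[5] = gle$tomatogig  (last char: 'g')
  sorted[6] = iggle$tomatog  (last char: 'g')
  sorted[7] = le$tomatogigg  (last char: 'g')
  sorted[8] = matogiggle$to  (last char: 'o')
  sorted[9] = ogiggle$tomat  (last char: 't')
  sorted[10] = omatogiggle$t  (last char: 't')
  sorted[11] = togiggle$toma  (last char: 'a')
  sorted[12] = tomatogiggle$  (last char: '$')
Last column: emliogggotta$
Original string S is at sorted index 12

Answer: emliogggotta$
12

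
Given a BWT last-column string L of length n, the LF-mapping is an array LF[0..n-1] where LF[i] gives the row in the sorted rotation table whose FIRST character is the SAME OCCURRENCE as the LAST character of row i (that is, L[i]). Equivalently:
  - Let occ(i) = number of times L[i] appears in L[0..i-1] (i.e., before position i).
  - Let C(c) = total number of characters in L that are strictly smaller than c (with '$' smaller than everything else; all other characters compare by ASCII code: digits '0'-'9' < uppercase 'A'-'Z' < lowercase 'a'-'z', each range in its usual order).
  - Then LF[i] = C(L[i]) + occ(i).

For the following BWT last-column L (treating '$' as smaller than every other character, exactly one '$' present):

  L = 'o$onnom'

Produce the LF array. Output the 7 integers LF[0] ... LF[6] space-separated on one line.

Char counts: '$':1, 'm':1, 'n':2, 'o':3
C (first-col start): C('$')=0, C('m')=1, C('n')=2, C('o')=4
L[0]='o': occ=0, LF[0]=C('o')+0=4+0=4
L[1]='$': occ=0, LF[1]=C('$')+0=0+0=0
L[2]='o': occ=1, LF[2]=C('o')+1=4+1=5
L[3]='n': occ=0, LF[3]=C('n')+0=2+0=2
L[4]='n': occ=1, LF[4]=C('n')+1=2+1=3
L[5]='o': occ=2, LF[5]=C('o')+2=4+2=6
L[6]='m': occ=0, LF[6]=C('m')+0=1+0=1

Answer: 4 0 5 2 3 6 1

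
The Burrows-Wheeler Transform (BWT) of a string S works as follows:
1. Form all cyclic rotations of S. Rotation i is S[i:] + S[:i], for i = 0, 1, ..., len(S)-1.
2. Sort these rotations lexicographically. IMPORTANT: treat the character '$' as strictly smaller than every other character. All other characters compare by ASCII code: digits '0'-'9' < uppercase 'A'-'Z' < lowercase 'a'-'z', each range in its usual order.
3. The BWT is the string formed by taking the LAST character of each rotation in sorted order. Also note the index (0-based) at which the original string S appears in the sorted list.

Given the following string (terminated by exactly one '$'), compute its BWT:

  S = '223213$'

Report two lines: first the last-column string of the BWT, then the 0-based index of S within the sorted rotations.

All 7 rotations (rotation i = S[i:]+S[:i]):
  rot[0] = 223213$
  rot[1] = 23213$2
  rot[2] = 3213$22
  rot[3] = 213$223
  rot[4] = 13$2232
  rot[5] = 3$22321
  rot[6] = $223213
Sorted (with $ < everything):
  sorted[0] = $223213  (last char: '3')
  sorted[1] = 13$2232  (last char: '2')
  sorted[2] = 213$223  (last char: '3')
  sorted[3] = 223213$  (last char: '$')
  sorted[4] = 23213$2  (last char: '2')
  sorted[5] = 3$22321  (last char: '1')
  sorted[6] = 3213$22  (last char: '2')
Last column: 323$212
Original string S is at sorted index 3

Answer: 323$212
3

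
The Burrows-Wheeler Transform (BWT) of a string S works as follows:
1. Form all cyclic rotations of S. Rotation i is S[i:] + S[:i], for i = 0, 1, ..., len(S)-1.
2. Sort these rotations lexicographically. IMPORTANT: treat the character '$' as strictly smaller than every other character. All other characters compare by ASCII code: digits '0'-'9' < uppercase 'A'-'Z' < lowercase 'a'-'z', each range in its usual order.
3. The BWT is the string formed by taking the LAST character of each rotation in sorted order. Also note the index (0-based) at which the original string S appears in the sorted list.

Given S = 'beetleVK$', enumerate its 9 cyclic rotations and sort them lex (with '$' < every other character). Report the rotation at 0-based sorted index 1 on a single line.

Answer: K$beetleV

Derivation:
All 9 rotations (rotation i = S[i:]+S[:i]):
  rot[0] = beetleVK$
  rot[1] = eetleVK$b
  rot[2] = etleVK$be
  rot[3] = tleVK$bee
  rot[4] = leVK$beet
  rot[5] = eVK$beetl
  rot[6] = VK$beetle
  rot[7] = K$beetleV
  rot[8] = $beetleVK
Sorted (with $ < everything):
  sorted[0] = $beetleVK
  sorted[1] = K$beetleV
  sorted[2] = VK$beetle
  sorted[3] = beetleVK$
  sorted[4] = eVK$beetl
  sorted[5] = eetleVK$b
  sorted[6] = etleVK$be
  sorted[7] = leVK$beet
  sorted[8] = tleVK$bee
sorted[1] = K$beetleV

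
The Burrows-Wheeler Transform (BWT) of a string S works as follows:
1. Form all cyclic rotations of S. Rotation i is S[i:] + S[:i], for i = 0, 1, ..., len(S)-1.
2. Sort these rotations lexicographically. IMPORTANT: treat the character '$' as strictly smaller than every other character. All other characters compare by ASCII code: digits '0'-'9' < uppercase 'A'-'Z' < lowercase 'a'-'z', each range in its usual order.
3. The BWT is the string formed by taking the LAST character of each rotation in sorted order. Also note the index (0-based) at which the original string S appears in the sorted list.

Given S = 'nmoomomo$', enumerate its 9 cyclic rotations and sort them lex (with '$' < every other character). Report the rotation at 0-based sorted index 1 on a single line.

Answer: mo$nmoomo

Derivation:
All 9 rotations (rotation i = S[i:]+S[:i]):
  rot[0] = nmoomomo$
  rot[1] = moomomo$n
  rot[2] = oomomo$nm
  rot[3] = omomo$nmo
  rot[4] = momo$nmoo
  rot[5] = omo$nmoom
  rot[6] = mo$nmoomo
  rot[7] = o$nmoomom
  rot[8] = $nmoomomo
Sorted (with $ < everything):
  sorted[0] = $nmoomomo
  sorted[1] = mo$nmoomo
  sorted[2] = momo$nmoo
  sorted[3] = moomomo$n
  sorted[4] = nmoomomo$
  sorted[5] = o$nmoomom
  sorted[6] = omo$nmoom
  sorted[7] = omomo$nmo
  sorted[8] = oomomo$nm
sorted[1] = mo$nmoomo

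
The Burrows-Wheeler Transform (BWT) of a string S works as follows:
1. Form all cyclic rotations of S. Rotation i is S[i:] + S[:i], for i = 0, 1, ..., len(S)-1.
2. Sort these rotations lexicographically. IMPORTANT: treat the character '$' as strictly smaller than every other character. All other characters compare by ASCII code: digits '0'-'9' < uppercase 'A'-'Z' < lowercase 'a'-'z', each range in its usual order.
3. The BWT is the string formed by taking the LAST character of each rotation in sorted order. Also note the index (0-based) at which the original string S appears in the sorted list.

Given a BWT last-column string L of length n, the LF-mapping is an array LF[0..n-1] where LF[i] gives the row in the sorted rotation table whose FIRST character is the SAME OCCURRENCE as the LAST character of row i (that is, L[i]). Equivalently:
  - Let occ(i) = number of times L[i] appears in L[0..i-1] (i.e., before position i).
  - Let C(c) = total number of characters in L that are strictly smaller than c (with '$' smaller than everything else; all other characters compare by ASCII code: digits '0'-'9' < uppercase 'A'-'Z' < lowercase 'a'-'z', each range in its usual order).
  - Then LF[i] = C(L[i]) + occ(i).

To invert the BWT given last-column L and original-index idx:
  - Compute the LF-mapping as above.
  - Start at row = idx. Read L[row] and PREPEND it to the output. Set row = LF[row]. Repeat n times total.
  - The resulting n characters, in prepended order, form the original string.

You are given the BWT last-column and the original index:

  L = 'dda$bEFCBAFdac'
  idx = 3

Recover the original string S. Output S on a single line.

LF mapping: 11 12 7 0 9 4 5 3 2 1 6 13 8 10
Walk LF starting at row 3, prepending L[row]:
  step 1: row=3, L[3]='$', prepend. Next row=LF[3]=0
  step 2: row=0, L[0]='d', prepend. Next row=LF[0]=11
  step 3: row=11, L[11]='d', prepend. Next row=LF[11]=13
  step 4: row=13, L[13]='c', prepend. Next row=LF[13]=10
  step 5: row=10, L[10]='F', prepend. Next row=LF[10]=6
  step 6: row=6, L[6]='F', prepend. Next row=LF[6]=5
  step 7: row=5, L[5]='E', prepend. Next row=LF[5]=4
  step 8: row=4, L[4]='b', prepend. Next row=LF[4]=9
  step 9: row=9, L[9]='A', prepend. Next row=LF[9]=1
  step 10: row=1, L[1]='d', prepend. Next row=LF[1]=12
  step 11: row=12, L[12]='a', prepend. Next row=LF[12]=8
  step 12: row=8, L[8]='B', prepend. Next row=LF[8]=2
  step 13: row=2, L[2]='a', prepend. Next row=LF[2]=7
  step 14: row=7, L[7]='C', prepend. Next row=LF[7]=3
Reversed output: CaBadAbEFFcdd$

Answer: CaBadAbEFFcdd$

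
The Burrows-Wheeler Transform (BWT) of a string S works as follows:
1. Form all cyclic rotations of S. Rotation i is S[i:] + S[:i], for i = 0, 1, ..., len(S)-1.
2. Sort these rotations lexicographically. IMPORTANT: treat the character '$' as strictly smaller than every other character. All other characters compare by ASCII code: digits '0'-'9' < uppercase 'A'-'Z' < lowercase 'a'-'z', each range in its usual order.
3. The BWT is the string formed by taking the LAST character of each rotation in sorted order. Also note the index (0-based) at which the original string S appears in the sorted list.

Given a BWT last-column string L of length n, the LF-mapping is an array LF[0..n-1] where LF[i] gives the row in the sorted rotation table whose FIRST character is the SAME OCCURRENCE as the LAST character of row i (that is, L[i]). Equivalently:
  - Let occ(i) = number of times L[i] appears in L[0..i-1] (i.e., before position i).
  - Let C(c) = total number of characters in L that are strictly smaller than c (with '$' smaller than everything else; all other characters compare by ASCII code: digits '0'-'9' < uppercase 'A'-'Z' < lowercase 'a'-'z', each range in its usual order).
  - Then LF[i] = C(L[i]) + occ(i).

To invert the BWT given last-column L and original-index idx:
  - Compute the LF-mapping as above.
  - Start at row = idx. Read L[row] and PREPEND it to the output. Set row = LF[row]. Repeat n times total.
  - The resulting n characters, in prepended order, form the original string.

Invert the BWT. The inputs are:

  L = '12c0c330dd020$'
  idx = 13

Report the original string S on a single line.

Answer: d3200c02c0d31$

Derivation:
LF mapping: 5 6 10 1 11 8 9 2 12 13 3 7 4 0
Walk LF starting at row 13, prepending L[row]:
  step 1: row=13, L[13]='$', prepend. Next row=LF[13]=0
  step 2: row=0, L[0]='1', prepend. Next row=LF[0]=5
  step 3: row=5, L[5]='3', prepend. Next row=LF[5]=8
  step 4: row=8, L[8]='d', prepend. Next row=LF[8]=12
  step 5: row=12, L[12]='0', prepend. Next row=LF[12]=4
  step 6: row=4, L[4]='c', prepend. Next row=LF[4]=11
  step 7: row=11, L[11]='2', prepend. Next row=LF[11]=7
  step 8: row=7, L[7]='0', prepend. Next row=LF[7]=2
  step 9: row=2, L[2]='c', prepend. Next row=LF[2]=10
  step 10: row=10, L[10]='0', prepend. Next row=LF[10]=3
  step 11: row=3, L[3]='0', prepend. Next row=LF[3]=1
  step 12: row=1, L[1]='2', prepend. Next row=LF[1]=6
  step 13: row=6, L[6]='3', prepend. Next row=LF[6]=9
  step 14: row=9, L[9]='d', prepend. Next row=LF[9]=13
Reversed output: d3200c02c0d31$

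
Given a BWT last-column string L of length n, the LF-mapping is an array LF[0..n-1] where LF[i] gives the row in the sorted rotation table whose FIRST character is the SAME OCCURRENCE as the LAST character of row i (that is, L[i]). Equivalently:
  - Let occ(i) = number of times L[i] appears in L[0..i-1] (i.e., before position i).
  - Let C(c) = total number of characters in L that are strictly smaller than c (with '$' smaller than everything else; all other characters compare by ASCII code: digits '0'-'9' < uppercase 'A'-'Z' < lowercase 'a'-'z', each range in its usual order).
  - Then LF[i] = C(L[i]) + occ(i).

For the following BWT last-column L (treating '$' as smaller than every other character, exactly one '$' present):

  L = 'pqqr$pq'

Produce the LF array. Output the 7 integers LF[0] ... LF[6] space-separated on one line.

Answer: 1 3 4 6 0 2 5

Derivation:
Char counts: '$':1, 'p':2, 'q':3, 'r':1
C (first-col start): C('$')=0, C('p')=1, C('q')=3, C('r')=6
L[0]='p': occ=0, LF[0]=C('p')+0=1+0=1
L[1]='q': occ=0, LF[1]=C('q')+0=3+0=3
L[2]='q': occ=1, LF[2]=C('q')+1=3+1=4
L[3]='r': occ=0, LF[3]=C('r')+0=6+0=6
L[4]='$': occ=0, LF[4]=C('$')+0=0+0=0
L[5]='p': occ=1, LF[5]=C('p')+1=1+1=2
L[6]='q': occ=2, LF[6]=C('q')+2=3+2=5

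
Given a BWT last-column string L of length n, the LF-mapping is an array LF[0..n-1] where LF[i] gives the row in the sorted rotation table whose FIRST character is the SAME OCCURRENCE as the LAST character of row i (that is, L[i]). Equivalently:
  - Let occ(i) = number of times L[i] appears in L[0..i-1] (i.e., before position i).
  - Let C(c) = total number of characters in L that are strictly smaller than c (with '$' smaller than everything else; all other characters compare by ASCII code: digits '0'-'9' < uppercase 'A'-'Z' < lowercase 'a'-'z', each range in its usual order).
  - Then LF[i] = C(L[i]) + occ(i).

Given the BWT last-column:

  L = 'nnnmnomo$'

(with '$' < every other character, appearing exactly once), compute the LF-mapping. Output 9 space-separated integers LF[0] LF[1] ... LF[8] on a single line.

Char counts: '$':1, 'm':2, 'n':4, 'o':2
C (first-col start): C('$')=0, C('m')=1, C('n')=3, C('o')=7
L[0]='n': occ=0, LF[0]=C('n')+0=3+0=3
L[1]='n': occ=1, LF[1]=C('n')+1=3+1=4
L[2]='n': occ=2, LF[2]=C('n')+2=3+2=5
L[3]='m': occ=0, LF[3]=C('m')+0=1+0=1
L[4]='n': occ=3, LF[4]=C('n')+3=3+3=6
L[5]='o': occ=0, LF[5]=C('o')+0=7+0=7
L[6]='m': occ=1, LF[6]=C('m')+1=1+1=2
L[7]='o': occ=1, LF[7]=C('o')+1=7+1=8
L[8]='$': occ=0, LF[8]=C('$')+0=0+0=0

Answer: 3 4 5 1 6 7 2 8 0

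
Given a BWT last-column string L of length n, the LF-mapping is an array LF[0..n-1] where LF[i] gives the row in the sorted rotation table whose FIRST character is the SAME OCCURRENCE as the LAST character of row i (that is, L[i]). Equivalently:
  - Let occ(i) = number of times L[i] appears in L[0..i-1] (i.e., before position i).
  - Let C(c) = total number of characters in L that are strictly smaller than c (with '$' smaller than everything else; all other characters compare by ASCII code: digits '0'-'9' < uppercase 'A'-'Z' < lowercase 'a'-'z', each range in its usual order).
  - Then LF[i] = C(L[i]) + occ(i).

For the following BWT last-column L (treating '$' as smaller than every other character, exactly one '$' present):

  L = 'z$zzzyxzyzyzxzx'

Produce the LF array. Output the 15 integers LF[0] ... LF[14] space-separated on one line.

Answer: 7 0 8 9 10 4 1 11 5 12 6 13 2 14 3

Derivation:
Char counts: '$':1, 'x':3, 'y':3, 'z':8
C (first-col start): C('$')=0, C('x')=1, C('y')=4, C('z')=7
L[0]='z': occ=0, LF[0]=C('z')+0=7+0=7
L[1]='$': occ=0, LF[1]=C('$')+0=0+0=0
L[2]='z': occ=1, LF[2]=C('z')+1=7+1=8
L[3]='z': occ=2, LF[3]=C('z')+2=7+2=9
L[4]='z': occ=3, LF[4]=C('z')+3=7+3=10
L[5]='y': occ=0, LF[5]=C('y')+0=4+0=4
L[6]='x': occ=0, LF[6]=C('x')+0=1+0=1
L[7]='z': occ=4, LF[7]=C('z')+4=7+4=11
L[8]='y': occ=1, LF[8]=C('y')+1=4+1=5
L[9]='z': occ=5, LF[9]=C('z')+5=7+5=12
L[10]='y': occ=2, LF[10]=C('y')+2=4+2=6
L[11]='z': occ=6, LF[11]=C('z')+6=7+6=13
L[12]='x': occ=1, LF[12]=C('x')+1=1+1=2
L[13]='z': occ=7, LF[13]=C('z')+7=7+7=14
L[14]='x': occ=2, LF[14]=C('x')+2=1+2=3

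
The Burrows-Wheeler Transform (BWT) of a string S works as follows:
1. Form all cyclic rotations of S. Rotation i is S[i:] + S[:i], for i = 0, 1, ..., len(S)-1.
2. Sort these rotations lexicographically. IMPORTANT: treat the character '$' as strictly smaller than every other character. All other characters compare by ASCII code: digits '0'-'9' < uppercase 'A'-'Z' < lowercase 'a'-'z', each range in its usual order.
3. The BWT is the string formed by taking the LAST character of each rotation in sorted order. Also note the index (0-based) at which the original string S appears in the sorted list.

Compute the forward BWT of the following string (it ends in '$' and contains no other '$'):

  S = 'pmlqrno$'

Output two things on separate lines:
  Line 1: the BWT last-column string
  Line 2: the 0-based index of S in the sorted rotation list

All 8 rotations (rotation i = S[i:]+S[:i]):
  rot[0] = pmlqrno$
  rot[1] = mlqrno$p
  rot[2] = lqrno$pm
  rot[3] = qrno$pml
  rot[4] = rno$pmlq
  rot[5] = no$pmlqr
  rot[6] = o$pmlqrn
  rot[7] = $pmlqrno
Sorted (with $ < everything):
  sorted[0] = $pmlqrno  (last char: 'o')
  sorted[1] = lqrno$pm  (last char: 'm')
  sorted[2] = mlqrno$p  (last char: 'p')
  sorted[3] = no$pmlqr  (last char: 'r')
  sorted[4] = o$pmlqrn  (last char: 'n')
  sorted[5] = pmlqrno$  (last char: '$')
  sorted[6] = qrno$pml  (last char: 'l')
  sorted[7] = rno$pmlq  (last char: 'q')
Last column: omprn$lq
Original string S is at sorted index 5

Answer: omprn$lq
5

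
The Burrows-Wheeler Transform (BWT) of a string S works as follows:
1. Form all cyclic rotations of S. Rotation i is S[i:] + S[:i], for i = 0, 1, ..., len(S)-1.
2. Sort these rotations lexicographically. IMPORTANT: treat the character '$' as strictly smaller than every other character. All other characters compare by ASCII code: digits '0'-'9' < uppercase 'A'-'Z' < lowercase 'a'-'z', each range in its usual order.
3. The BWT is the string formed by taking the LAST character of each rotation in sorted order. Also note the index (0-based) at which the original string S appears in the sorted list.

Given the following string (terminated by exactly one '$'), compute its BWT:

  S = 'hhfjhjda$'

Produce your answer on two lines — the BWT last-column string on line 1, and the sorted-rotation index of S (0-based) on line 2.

Answer: adjhh$jhf
5

Derivation:
All 9 rotations (rotation i = S[i:]+S[:i]):
  rot[0] = hhfjhjda$
  rot[1] = hfjhjda$h
  rot[2] = fjhjda$hh
  rot[3] = jhjda$hhf
  rot[4] = hjda$hhfj
  rot[5] = jda$hhfjh
  rot[6] = da$hhfjhj
  rot[7] = a$hhfjhjd
  rot[8] = $hhfjhjda
Sorted (with $ < everything):
  sorted[0] = $hhfjhjda  (last char: 'a')
  sorted[1] = a$hhfjhjd  (last char: 'd')
  sorted[2] = da$hhfjhj  (last char: 'j')
  sorted[3] = fjhjda$hh  (last char: 'h')
  sorted[4] = hfjhjda$h  (last char: 'h')
  sorted[5] = hhfjhjda$  (last char: '$')
  sorted[6] = hjda$hhfj  (last char: 'j')
  sorted[7] = jda$hhfjh  (last char: 'h')
  sorted[8] = jhjda$hhf  (last char: 'f')
Last column: adjhh$jhf
Original string S is at sorted index 5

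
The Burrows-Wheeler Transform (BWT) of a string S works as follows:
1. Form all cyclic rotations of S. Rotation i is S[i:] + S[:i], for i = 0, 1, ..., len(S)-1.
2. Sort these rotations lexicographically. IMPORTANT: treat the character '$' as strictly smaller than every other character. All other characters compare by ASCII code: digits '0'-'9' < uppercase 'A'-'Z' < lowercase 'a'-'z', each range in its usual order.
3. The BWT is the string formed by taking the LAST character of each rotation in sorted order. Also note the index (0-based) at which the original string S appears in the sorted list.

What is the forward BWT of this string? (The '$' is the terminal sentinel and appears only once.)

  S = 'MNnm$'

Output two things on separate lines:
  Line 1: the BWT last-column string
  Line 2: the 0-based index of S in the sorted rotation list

Answer: m$MnN
1

Derivation:
All 5 rotations (rotation i = S[i:]+S[:i]):
  rot[0] = MNnm$
  rot[1] = Nnm$M
  rot[2] = nm$MN
  rot[3] = m$MNn
  rot[4] = $MNnm
Sorted (with $ < everything):
  sorted[0] = $MNnm  (last char: 'm')
  sorted[1] = MNnm$  (last char: '$')
  sorted[2] = Nnm$M  (last char: 'M')
  sorted[3] = m$MNn  (last char: 'n')
  sorted[4] = nm$MN  (last char: 'N')
Last column: m$MnN
Original string S is at sorted index 1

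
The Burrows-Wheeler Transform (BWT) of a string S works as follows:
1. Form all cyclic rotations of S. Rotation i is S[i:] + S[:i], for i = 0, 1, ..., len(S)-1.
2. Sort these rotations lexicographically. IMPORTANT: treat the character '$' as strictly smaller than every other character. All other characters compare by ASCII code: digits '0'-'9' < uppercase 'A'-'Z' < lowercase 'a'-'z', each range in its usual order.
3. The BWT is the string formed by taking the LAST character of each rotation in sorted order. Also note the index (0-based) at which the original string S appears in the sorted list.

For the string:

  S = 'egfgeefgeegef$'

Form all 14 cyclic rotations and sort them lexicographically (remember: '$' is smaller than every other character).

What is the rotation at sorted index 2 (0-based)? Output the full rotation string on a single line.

Answer: eegef$egfgeefg

Derivation:
All 14 rotations (rotation i = S[i:]+S[:i]):
  rot[0] = egfgeefgeegef$
  rot[1] = gfgeefgeegef$e
  rot[2] = fgeefgeegef$eg
  rot[3] = geefgeegef$egf
  rot[4] = eefgeegef$egfg
  rot[5] = efgeegef$egfge
  rot[6] = fgeegef$egfgee
  rot[7] = geegef$egfgeef
  rot[8] = eegef$egfgeefg
  rot[9] = egef$egfgeefge
  rot[10] = gef$egfgeefgee
  rot[11] = ef$egfgeefgeeg
  rot[12] = f$egfgeefgeege
  rot[13] = $egfgeefgeegef
Sorted (with $ < everything):
  sorted[0] = $egfgeefgeegef
  sorted[1] = eefgeegef$egfg
  sorted[2] = eegef$egfgeefg
  sorted[3] = ef$egfgeefgeeg
  sorted[4] = efgeegef$egfge
  sorted[5] = egef$egfgeefge
  sorted[6] = egfgeefgeegef$
  sorted[7] = f$egfgeefgeege
  sorted[8] = fgeefgeegef$eg
  sorted[9] = fgeegef$egfgee
  sorted[10] = geefgeegef$egf
  sorted[11] = geegef$egfgeef
  sorted[12] = gef$egfgeefgee
  sorted[13] = gfgeefgeegef$e
sorted[2] = eegef$egfgeefg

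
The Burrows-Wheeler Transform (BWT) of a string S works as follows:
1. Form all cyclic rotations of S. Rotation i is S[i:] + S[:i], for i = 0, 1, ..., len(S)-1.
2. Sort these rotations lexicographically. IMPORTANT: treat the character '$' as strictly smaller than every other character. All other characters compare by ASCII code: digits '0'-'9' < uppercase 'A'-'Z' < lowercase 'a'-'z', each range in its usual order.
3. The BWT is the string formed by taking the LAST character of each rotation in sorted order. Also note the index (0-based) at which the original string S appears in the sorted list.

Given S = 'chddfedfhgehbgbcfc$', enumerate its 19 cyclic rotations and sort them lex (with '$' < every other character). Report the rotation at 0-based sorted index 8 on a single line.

Answer: dfhgehbgbcfc$chddfe

Derivation:
All 19 rotations (rotation i = S[i:]+S[:i]):
  rot[0] = chddfedfhgehbgbcfc$
  rot[1] = hddfedfhgehbgbcfc$c
  rot[2] = ddfedfhgehbgbcfc$ch
  rot[3] = dfedfhgehbgbcfc$chd
  rot[4] = fedfhgehbgbcfc$chdd
  rot[5] = edfhgehbgbcfc$chddf
  rot[6] = dfhgehbgbcfc$chddfe
  rot[7] = fhgehbgbcfc$chddfed
  rot[8] = hgehbgbcfc$chddfedf
  rot[9] = gehbgbcfc$chddfedfh
  rot[10] = ehbgbcfc$chddfedfhg
  rot[11] = hbgbcfc$chddfedfhge
  rot[12] = bgbcfc$chddfedfhgeh
  rot[13] = gbcfc$chddfedfhgehb
  rot[14] = bcfc$chddfedfhgehbg
  rot[15] = cfc$chddfedfhgehbgb
  rot[16] = fc$chddfedfhgehbgbc
  rot[17] = c$chddfedfhgehbgbcf
  rot[18] = $chddfedfhgehbgbcfc
Sorted (with $ < everything):
  sorted[0] = $chddfedfhgehbgbcfc
  sorted[1] = bcfc$chddfedfhgehbg
  sorted[2] = bgbcfc$chddfedfhgeh
  sorted[3] = c$chddfedfhgehbgbcf
  sorted[4] = cfc$chddfedfhgehbgb
  sorted[5] = chddfedfhgehbgbcfc$
  sorted[6] = ddfedfhgehbgbcfc$ch
  sorted[7] = dfedfhgehbgbcfc$chd
  sorted[8] = dfhgehbgbcfc$chddfe
  sorted[9] = edfhgehbgbcfc$chddf
  sorted[10] = ehbgbcfc$chddfedfhg
  sorted[11] = fc$chddfedfhgehbgbc
  sorted[12] = fedfhgehbgbcfc$chdd
  sorted[13] = fhgehbgbcfc$chddfed
  sorted[14] = gbcfc$chddfedfhgehb
  sorted[15] = gehbgbcfc$chddfedfh
  sorted[16] = hbgbcfc$chddfedfhge
  sorted[17] = hddfedfhgehbgbcfc$c
  sorted[18] = hgehbgbcfc$chddfedf
sorted[8] = dfhgehbgbcfc$chddfe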